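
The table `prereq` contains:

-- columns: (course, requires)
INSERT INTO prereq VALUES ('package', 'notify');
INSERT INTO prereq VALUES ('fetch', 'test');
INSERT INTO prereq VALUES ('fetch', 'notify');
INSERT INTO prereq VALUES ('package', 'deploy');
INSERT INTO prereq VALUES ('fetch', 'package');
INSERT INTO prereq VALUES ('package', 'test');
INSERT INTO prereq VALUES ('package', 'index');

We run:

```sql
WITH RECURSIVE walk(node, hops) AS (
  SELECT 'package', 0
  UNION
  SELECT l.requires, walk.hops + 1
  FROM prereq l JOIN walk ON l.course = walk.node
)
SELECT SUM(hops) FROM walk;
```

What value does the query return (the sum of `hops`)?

4

Base: (package, hops=0).
Iteration 1: edges from {package} -> (deploy, hops=1), (index, hops=1), (notify, hops=1), (test, hops=1).
Iteration 2: no outgoing edges from {deploy,index,notify,test}; recursion stops.
SUM(hops) = 0 + 1 + 1 + 1 + 1 = 4.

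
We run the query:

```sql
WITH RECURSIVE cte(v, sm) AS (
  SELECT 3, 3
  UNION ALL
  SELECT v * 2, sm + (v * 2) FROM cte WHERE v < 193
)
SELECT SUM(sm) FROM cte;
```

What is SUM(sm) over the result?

Base: v=3, sm=3.
Iteration 1: 3 < 193 holds -> v = 3 * 2 = 6, sm = 3 + 6 = 9.
Iteration 2: 6 < 193 holds -> v = 6 * 2 = 12, sm = 9 + 12 = 21.
Iteration 3: 12 < 193 holds -> v = 12 * 2 = 24, sm = 21 + 24 = 45.
Iteration 4: 24 < 193 holds -> v = 24 * 2 = 48, sm = 45 + 48 = 93.
Iteration 5: 48 < 193 holds -> v = 48 * 2 = 96, sm = 93 + 96 = 189.
Iteration 6: 96 < 193 holds -> v = 96 * 2 = 192, sm = 189 + 192 = 381.
Iteration 7: 192 < 193 holds -> v = 192 * 2 = 384, sm = 381 + 384 = 765.
Iteration 8: 384 < 193 fails; recursion stops.
SUM(sm) = 3 + 9 + 21 + 45 + 93 + 189 + 381 + 765 = 1506.

1506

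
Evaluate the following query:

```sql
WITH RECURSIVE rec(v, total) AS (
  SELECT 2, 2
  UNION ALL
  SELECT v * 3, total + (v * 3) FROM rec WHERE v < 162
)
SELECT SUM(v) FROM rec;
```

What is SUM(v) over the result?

Base: v=2, total=2.
Iteration 1: 2 < 162 holds -> v = 2 * 3 = 6, total = 2 + 6 = 8.
Iteration 2: 6 < 162 holds -> v = 6 * 3 = 18, total = 8 + 18 = 26.
Iteration 3: 18 < 162 holds -> v = 18 * 3 = 54, total = 26 + 54 = 80.
Iteration 4: 54 < 162 holds -> v = 54 * 3 = 162, total = 80 + 162 = 242.
Iteration 5: 162 < 162 fails; recursion stops.
SUM(v) = 2 + 6 + 18 + 54 + 162 = 242.

242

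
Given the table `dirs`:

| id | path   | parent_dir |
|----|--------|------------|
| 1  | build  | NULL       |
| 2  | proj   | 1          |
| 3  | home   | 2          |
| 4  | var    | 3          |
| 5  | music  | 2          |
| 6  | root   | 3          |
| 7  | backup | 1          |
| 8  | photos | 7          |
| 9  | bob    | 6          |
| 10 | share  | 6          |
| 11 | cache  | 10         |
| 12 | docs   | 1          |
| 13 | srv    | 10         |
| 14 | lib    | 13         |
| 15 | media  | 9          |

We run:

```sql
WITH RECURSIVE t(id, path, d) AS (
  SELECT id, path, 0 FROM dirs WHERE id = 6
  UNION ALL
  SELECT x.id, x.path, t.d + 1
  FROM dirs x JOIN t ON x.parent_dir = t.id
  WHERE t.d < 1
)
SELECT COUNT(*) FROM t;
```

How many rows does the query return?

Base: id=6 (root) at d 0.
Iteration 1: rows with parent_dir in {6} -> bob (id 9, d 1), share (id 10, d 1).
Iteration 2: d < 1 fails for all current rows; recursion stops.
Total rows emitted: 3.

3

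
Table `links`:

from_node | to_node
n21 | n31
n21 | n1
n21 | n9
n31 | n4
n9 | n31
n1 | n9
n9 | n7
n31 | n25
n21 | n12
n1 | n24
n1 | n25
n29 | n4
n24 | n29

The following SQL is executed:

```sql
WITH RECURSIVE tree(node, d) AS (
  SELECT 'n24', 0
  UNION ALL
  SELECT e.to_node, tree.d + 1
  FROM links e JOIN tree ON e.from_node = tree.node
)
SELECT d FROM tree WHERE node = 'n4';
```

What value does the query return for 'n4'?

2

Base: (n24, d=0).
Iteration 1: edges from {n24} -> (n29, d=1).
Iteration 2: edges from {n29} -> (n4, d=2).
Iteration 3: no outgoing edges from {n4}; recursion stops.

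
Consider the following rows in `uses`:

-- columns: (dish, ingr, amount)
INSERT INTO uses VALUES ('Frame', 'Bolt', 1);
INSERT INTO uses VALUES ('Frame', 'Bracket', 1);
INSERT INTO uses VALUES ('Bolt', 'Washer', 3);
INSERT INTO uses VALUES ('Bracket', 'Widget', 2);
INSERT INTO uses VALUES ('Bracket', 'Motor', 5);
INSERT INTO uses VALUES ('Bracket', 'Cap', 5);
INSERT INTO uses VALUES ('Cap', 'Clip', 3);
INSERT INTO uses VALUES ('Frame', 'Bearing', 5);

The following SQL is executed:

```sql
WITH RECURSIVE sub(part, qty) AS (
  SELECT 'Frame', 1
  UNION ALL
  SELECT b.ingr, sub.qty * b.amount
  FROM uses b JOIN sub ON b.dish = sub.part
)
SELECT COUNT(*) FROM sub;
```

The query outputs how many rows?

Base: (Frame, qty=1).
Iteration 1: components of {Frame} -> Bearing = 1*5 = 5, Bolt = 1*1 = 1, Bracket = 1*1 = 1.
Iteration 2: components of {Bearing,Bolt,Bracket} -> Cap = 1*5 = 5, Motor = 1*5 = 5, Washer = 1*3 = 3, Widget = 1*2 = 2.
Iteration 3: components of {Cap,Motor,Washer,Widget} -> Clip = 5*3 = 15.
Iteration 4: no further components; recursion stops.
Total rows emitted: 9.

9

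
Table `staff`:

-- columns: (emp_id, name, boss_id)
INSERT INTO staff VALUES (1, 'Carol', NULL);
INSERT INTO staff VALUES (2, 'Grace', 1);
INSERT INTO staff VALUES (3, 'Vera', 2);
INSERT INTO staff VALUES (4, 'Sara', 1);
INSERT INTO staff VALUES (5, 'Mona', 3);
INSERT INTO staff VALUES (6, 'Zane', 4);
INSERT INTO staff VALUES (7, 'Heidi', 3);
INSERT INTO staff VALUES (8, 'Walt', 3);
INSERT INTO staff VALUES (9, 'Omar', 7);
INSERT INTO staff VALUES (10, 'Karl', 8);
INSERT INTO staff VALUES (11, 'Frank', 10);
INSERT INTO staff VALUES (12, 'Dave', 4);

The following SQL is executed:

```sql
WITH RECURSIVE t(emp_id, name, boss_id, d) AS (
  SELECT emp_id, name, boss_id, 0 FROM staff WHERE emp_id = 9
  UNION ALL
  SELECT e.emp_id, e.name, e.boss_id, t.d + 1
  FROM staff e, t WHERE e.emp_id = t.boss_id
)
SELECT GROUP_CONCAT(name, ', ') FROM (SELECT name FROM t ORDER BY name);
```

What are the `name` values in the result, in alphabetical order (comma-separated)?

Base: emp_id=9 (Omar), boss_id=7, d 0.
Iteration 1: join on emp_id=7 -> Heidi (id 7, boss_id=3, d 1).
Iteration 2: join on emp_id=3 -> Vera (id 3, boss_id=2, d 2).
Iteration 3: join on emp_id=2 -> Grace (id 2, boss_id=1, d 3).
Iteration 4: join on emp_id=1 -> Carol (id 1, boss_id=NULL, d 4).
Iteration 5: boss_id is NULL; no match; recursion stops.

Carol, Grace, Heidi, Omar, Vera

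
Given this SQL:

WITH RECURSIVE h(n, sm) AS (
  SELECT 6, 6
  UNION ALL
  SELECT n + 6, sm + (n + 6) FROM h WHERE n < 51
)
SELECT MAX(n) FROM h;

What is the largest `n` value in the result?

54

Base: n=6, sm=6.
Iteration 1: 6 < 51 holds -> n = 6 + 6 = 12, sm = 6 + 12 = 18.
Iteration 2: 12 < 51 holds -> n = 12 + 6 = 18, sm = 18 + 18 = 36.
Iteration 3: 18 < 51 holds -> n = 18 + 6 = 24, sm = 36 + 24 = 60.
Iteration 4: 24 < 51 holds -> n = 24 + 6 = 30, sm = 60 + 30 = 90.
Iteration 5: 30 < 51 holds -> n = 30 + 6 = 36, sm = 90 + 36 = 126.
Iteration 6: 36 < 51 holds -> n = 36 + 6 = 42, sm = 126 + 42 = 168.
Iteration 7: 42 < 51 holds -> n = 42 + 6 = 48, sm = 168 + 48 = 216.
Iteration 8: 48 < 51 holds -> n = 48 + 6 = 54, sm = 216 + 54 = 270.
Iteration 9: 54 < 51 fails; recursion stops.
n values: 6, 12, 18, 24, 30, 36, 42, 48, 54; the maximum is 54.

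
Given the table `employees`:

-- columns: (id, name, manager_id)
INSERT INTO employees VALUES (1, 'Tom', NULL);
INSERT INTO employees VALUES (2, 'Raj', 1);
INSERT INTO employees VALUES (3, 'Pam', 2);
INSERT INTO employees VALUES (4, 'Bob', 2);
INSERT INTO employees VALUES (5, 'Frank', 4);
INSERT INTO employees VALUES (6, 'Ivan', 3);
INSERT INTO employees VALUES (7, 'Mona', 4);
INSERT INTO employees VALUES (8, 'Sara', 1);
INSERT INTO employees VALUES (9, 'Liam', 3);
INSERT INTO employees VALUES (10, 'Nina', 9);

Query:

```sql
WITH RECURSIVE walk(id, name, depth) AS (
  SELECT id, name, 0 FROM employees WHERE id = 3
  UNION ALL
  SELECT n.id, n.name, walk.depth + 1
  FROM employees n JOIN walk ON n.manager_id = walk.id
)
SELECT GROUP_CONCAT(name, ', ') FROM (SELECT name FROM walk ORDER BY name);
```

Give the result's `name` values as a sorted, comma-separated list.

Base: id=3 (Pam) at depth 0.
Iteration 1: rows with manager_id in {3} -> Ivan (id 6, depth 1), Liam (id 9, depth 1).
Iteration 2: rows with manager_id in {6,9} -> Nina (id 10, depth 2).
Iteration 3: no rows with manager_id in {10}; recursion stops.

Ivan, Liam, Nina, Pam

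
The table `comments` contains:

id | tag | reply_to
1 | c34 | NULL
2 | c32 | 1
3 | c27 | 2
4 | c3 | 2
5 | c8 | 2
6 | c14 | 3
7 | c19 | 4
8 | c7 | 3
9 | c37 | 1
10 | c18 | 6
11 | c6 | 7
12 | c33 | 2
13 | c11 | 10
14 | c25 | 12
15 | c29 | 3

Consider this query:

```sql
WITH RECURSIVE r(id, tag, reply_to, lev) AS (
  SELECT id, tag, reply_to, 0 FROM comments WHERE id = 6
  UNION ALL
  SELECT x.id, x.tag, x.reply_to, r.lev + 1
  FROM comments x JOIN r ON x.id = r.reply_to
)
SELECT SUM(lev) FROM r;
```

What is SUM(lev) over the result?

6

Base: id=6 (c14), reply_to=3, lev 0.
Iteration 1: join on id=3 -> c27 (id 3, reply_to=2, lev 1).
Iteration 2: join on id=2 -> c32 (id 2, reply_to=1, lev 2).
Iteration 3: join on id=1 -> c34 (id 1, reply_to=NULL, lev 3).
Iteration 4: reply_to is NULL; no match; recursion stops.
SUM(lev) = 0 + 1 + 2 + 3 = 6.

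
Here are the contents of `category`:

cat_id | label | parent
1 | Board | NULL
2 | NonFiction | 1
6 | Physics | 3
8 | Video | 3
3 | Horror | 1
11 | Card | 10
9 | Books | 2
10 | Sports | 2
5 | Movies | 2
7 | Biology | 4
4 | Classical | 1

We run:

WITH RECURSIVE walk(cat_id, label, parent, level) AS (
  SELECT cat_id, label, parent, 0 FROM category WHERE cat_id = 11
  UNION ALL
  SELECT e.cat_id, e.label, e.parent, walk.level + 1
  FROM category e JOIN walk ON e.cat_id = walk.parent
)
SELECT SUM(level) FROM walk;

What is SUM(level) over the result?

Base: cat_id=11 (Card), parent=10, level 0.
Iteration 1: join on cat_id=10 -> Sports (id 10, parent=2, level 1).
Iteration 2: join on cat_id=2 -> NonFiction (id 2, parent=1, level 2).
Iteration 3: join on cat_id=1 -> Board (id 1, parent=NULL, level 3).
Iteration 4: parent is NULL; no match; recursion stops.
SUM(level) = 0 + 1 + 2 + 3 = 6.

6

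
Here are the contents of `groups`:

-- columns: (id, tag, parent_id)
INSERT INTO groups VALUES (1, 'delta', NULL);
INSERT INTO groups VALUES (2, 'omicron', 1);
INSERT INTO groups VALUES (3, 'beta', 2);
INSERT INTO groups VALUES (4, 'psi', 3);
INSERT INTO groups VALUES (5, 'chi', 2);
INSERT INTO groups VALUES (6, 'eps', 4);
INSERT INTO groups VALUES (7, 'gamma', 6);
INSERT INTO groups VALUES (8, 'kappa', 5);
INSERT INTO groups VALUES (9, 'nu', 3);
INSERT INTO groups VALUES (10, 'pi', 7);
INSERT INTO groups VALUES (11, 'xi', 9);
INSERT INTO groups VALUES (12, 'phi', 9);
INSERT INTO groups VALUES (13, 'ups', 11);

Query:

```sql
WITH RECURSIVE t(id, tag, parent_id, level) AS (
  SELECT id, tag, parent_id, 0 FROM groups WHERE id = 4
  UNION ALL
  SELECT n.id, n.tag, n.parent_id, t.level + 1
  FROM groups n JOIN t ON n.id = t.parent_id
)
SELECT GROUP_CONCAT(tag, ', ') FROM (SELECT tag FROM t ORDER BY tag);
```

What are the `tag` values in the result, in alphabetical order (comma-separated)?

beta, delta, omicron, psi

Base: id=4 (psi), parent_id=3, level 0.
Iteration 1: join on id=3 -> beta (id 3, parent_id=2, level 1).
Iteration 2: join on id=2 -> omicron (id 2, parent_id=1, level 2).
Iteration 3: join on id=1 -> delta (id 1, parent_id=NULL, level 3).
Iteration 4: parent_id is NULL; no match; recursion stops.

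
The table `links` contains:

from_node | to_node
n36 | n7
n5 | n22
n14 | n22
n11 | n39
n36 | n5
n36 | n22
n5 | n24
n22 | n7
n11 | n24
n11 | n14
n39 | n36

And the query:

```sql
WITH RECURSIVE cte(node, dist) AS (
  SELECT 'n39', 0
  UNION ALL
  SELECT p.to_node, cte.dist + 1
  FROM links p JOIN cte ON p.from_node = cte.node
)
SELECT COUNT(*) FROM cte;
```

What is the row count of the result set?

Base: (n39, dist=0).
Iteration 1: edges from {n39} -> (n36, dist=1).
Iteration 2: edges from {n36} -> (n22, dist=2), (n5, dist=2), (n7, dist=2).
Iteration 3: edges from {n22,n5,n7} -> (n22, dist=3), (n24, dist=3), (n7, dist=3).
Iteration 4: edges from {n22,n24,n7} -> (n7, dist=4).
Iteration 5: no outgoing edges from {n7}; recursion stops.
Total rows emitted: 9.

9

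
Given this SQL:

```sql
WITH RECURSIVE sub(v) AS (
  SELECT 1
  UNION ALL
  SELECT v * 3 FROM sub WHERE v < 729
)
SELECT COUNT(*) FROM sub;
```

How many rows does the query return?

7

Base: v=1.
Iteration 1: 1 < 729 holds -> v = 1 * 3 = 3.
Iteration 2: 3 < 729 holds -> v = 3 * 3 = 9.
Iteration 3: 9 < 729 holds -> v = 9 * 3 = 27.
Iteration 4: 27 < 729 holds -> v = 27 * 3 = 81.
Iteration 5: 81 < 729 holds -> v = 81 * 3 = 243.
Iteration 6: 243 < 729 holds -> v = 243 * 3 = 729.
Iteration 7: 729 < 729 fails; recursion stops.
Total rows emitted: 7.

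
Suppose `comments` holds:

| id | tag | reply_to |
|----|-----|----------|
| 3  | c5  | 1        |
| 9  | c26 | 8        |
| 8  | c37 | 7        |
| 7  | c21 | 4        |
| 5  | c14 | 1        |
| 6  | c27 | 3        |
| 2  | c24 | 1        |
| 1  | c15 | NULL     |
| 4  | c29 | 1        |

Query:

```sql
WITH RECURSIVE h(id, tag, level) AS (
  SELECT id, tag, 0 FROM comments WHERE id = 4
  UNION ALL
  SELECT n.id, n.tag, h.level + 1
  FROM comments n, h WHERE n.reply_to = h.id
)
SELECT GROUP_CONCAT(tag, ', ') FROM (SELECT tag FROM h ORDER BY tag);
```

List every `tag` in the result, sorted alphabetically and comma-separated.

Base: id=4 (c29) at level 0.
Iteration 1: rows with reply_to in {4} -> c21 (id 7, level 1).
Iteration 2: rows with reply_to in {7} -> c37 (id 8, level 2).
Iteration 3: rows with reply_to in {8} -> c26 (id 9, level 3).
Iteration 4: no rows with reply_to in {9}; recursion stops.

c21, c26, c29, c37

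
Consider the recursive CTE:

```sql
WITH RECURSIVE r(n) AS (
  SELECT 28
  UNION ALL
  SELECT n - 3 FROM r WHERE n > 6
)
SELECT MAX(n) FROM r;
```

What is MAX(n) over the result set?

Base: n=28.
Iteration 1: 28 > 6 holds -> n = 28 - 3 = 25.
Iteration 2: 25 > 6 holds -> n = 25 - 3 = 22.
Iteration 3: 22 > 6 holds -> n = 22 - 3 = 19.
Iteration 4: 19 > 6 holds -> n = 19 - 3 = 16.
Iteration 5: 16 > 6 holds -> n = 16 - 3 = 13.
Iteration 6: 13 > 6 holds -> n = 13 - 3 = 10.
Iteration 7: 10 > 6 holds -> n = 10 - 3 = 7.
Iteration 8: 7 > 6 holds -> n = 7 - 3 = 4.
Iteration 9: 4 > 6 fails; recursion stops.
n values: 28, 25, 22, 19, 16, 13, 10, 7, 4; the maximum is 28.

28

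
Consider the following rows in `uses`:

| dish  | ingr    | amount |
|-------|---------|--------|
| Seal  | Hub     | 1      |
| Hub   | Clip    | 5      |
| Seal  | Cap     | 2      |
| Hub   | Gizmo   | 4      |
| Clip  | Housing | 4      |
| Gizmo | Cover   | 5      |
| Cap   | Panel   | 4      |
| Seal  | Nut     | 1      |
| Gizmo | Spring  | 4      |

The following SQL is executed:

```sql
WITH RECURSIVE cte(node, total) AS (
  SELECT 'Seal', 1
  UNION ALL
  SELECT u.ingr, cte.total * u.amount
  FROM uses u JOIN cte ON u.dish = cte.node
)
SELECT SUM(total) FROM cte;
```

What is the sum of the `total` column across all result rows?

Base: (Seal, total=1).
Iteration 1: components of {Seal} -> Cap = 1*2 = 2, Hub = 1*1 = 1, Nut = 1*1 = 1.
Iteration 2: components of {Cap,Hub,Nut} -> Clip = 1*5 = 5, Gizmo = 1*4 = 4, Panel = 2*4 = 8.
Iteration 3: components of {Clip,Gizmo,Panel} -> Cover = 4*5 = 20, Housing = 5*4 = 20, Spring = 4*4 = 16.
Iteration 4: no further components; recursion stops.
SUM(total) = 1 + 1 + 2 + 1 + 5 + 4 + 8 + 20 + 20 + 16 = 78.

78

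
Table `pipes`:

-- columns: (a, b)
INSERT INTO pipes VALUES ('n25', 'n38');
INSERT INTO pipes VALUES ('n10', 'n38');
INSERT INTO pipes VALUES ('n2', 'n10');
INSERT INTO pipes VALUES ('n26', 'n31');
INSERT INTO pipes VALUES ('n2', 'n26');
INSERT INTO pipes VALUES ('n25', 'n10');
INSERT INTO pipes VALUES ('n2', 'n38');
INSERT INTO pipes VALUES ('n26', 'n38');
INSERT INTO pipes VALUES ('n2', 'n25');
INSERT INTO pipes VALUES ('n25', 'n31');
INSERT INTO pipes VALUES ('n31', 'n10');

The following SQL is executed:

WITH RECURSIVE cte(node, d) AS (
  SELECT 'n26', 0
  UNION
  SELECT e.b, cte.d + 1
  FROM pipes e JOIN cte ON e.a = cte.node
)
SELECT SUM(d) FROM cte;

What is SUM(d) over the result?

Base: (n26, d=0).
Iteration 1: edges from {n26} -> (n31, d=1), (n38, d=1).
Iteration 2: edges from {n31,n38} -> (n10, d=2).
Iteration 3: edges from {n10} -> (n38, d=3).
Iteration 4: no outgoing edges from {n38}; recursion stops.
SUM(d) = 0 + 1 + 1 + 2 + 3 = 7.

7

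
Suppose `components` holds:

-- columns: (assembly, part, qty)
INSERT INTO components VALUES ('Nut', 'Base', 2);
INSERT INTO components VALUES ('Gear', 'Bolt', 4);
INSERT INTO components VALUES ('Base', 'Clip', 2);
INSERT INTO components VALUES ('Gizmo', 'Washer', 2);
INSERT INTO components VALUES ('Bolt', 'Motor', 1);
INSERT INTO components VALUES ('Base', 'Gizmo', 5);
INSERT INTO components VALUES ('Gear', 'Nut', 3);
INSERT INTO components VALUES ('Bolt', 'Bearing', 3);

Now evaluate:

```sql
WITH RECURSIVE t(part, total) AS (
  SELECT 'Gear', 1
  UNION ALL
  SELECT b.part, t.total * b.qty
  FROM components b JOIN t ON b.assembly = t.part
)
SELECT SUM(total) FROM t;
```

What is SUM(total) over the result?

Base: (Gear, total=1).
Iteration 1: components of {Gear} -> Bolt = 1*4 = 4, Nut = 1*3 = 3.
Iteration 2: components of {Bolt,Nut} -> Base = 3*2 = 6, Bearing = 4*3 = 12, Motor = 4*1 = 4.
Iteration 3: components of {Base,Bearing,Motor} -> Clip = 6*2 = 12, Gizmo = 6*5 = 30.
Iteration 4: components of {Clip,Gizmo} -> Washer = 30*2 = 60.
Iteration 5: no further components; recursion stops.
SUM(total) = 1 + 4 + 3 + 4 + 12 + 6 + 12 + 30 + 60 = 132.

132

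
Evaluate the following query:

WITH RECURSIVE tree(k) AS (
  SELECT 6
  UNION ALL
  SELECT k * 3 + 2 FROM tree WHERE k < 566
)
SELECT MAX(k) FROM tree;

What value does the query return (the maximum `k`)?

566

Base: k=6.
Iteration 1: 6 < 566 holds -> k = 6 * 3 + 2 = 20.
Iteration 2: 20 < 566 holds -> k = 20 * 3 + 2 = 62.
Iteration 3: 62 < 566 holds -> k = 62 * 3 + 2 = 188.
Iteration 4: 188 < 566 holds -> k = 188 * 3 + 2 = 566.
Iteration 5: 566 < 566 fails; recursion stops.
k values: 6, 20, 62, 188, 566; the maximum is 566.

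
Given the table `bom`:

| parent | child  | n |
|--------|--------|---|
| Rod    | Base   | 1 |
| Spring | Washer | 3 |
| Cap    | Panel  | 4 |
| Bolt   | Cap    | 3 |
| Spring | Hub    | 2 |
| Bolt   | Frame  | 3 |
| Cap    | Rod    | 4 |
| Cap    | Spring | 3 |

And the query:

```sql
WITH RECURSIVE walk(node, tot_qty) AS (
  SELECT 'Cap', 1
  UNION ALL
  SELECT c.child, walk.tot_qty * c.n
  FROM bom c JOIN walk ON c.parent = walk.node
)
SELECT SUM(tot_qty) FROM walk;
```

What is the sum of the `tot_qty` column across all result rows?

31

Base: (Cap, tot_qty=1).
Iteration 1: components of {Cap} -> Panel = 1*4 = 4, Rod = 1*4 = 4, Spring = 1*3 = 3.
Iteration 2: components of {Panel,Rod,Spring} -> Base = 4*1 = 4, Hub = 3*2 = 6, Washer = 3*3 = 9.
Iteration 3: no further components; recursion stops.
SUM(tot_qty) = 1 + 4 + 4 + 3 + 4 + 6 + 9 = 31.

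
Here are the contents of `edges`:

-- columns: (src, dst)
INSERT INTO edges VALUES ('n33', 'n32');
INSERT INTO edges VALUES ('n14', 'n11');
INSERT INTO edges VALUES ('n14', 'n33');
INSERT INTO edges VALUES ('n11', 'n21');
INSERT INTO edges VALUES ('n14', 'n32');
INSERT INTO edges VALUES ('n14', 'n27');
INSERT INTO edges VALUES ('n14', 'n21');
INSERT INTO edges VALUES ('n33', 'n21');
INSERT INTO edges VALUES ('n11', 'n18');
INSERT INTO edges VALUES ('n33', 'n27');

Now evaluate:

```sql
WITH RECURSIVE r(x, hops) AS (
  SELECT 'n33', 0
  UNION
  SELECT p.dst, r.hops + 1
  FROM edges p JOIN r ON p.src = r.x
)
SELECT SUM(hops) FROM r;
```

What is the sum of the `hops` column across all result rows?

Base: (n33, hops=0).
Iteration 1: edges from {n33} -> (n21, hops=1), (n27, hops=1), (n32, hops=1).
Iteration 2: no outgoing edges from {n21,n27,n32}; recursion stops.
SUM(hops) = 0 + 1 + 1 + 1 = 3.

3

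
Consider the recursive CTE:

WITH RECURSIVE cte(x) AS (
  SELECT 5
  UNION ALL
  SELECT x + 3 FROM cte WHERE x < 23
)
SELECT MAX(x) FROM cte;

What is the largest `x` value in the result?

23

Base: x=5.
Iteration 1: 5 < 23 holds -> x = 5 + 3 = 8.
Iteration 2: 8 < 23 holds -> x = 8 + 3 = 11.
Iteration 3: 11 < 23 holds -> x = 11 + 3 = 14.
Iteration 4: 14 < 23 holds -> x = 14 + 3 = 17.
Iteration 5: 17 < 23 holds -> x = 17 + 3 = 20.
Iteration 6: 20 < 23 holds -> x = 20 + 3 = 23.
Iteration 7: 23 < 23 fails; recursion stops.
x values: 5, 8, 11, 14, 17, 20, 23; the maximum is 23.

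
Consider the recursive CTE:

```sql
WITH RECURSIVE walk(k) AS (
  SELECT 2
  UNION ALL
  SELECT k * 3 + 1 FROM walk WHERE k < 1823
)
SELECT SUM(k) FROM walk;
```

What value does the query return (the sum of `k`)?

Base: k=2.
Iteration 1: 2 < 1823 holds -> k = 2 * 3 + 1 = 7.
Iteration 2: 7 < 1823 holds -> k = 7 * 3 + 1 = 22.
Iteration 3: 22 < 1823 holds -> k = 22 * 3 + 1 = 67.
Iteration 4: 67 < 1823 holds -> k = 67 * 3 + 1 = 202.
Iteration 5: 202 < 1823 holds -> k = 202 * 3 + 1 = 607.
Iteration 6: 607 < 1823 holds -> k = 607 * 3 + 1 = 1822.
Iteration 7: 1822 < 1823 holds -> k = 1822 * 3 + 1 = 5467.
Iteration 8: 5467 < 1823 fails; recursion stops.
SUM(k) = 2 + 7 + 22 + 67 + 202 + 607 + 1822 + 5467 = 8196.

8196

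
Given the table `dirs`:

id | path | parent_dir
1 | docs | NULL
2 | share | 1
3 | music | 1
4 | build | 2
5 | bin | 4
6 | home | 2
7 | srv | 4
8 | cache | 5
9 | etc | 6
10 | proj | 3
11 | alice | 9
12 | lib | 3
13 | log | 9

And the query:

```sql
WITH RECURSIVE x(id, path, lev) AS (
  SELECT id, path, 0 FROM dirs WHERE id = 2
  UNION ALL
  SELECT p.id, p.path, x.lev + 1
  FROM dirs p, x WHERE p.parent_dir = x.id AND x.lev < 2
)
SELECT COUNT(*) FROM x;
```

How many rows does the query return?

6

Base: id=2 (share) at lev 0.
Iteration 1: rows with parent_dir in {2} -> build (id 4, lev 1), home (id 6, lev 1).
Iteration 2: rows with parent_dir in {4,6} -> bin (id 5, lev 2), srv (id 7, lev 2), etc (id 9, lev 2).
Iteration 3: lev < 2 fails for all current rows; recursion stops.
Total rows emitted: 6.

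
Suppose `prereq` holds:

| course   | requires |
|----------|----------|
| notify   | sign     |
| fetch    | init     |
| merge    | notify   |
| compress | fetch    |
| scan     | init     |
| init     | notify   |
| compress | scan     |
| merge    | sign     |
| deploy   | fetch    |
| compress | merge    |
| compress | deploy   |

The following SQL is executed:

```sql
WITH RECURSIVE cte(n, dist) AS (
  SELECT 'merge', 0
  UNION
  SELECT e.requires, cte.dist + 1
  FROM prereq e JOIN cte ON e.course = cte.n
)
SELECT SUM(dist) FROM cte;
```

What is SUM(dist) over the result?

Base: (merge, dist=0).
Iteration 1: edges from {merge} -> (notify, dist=1), (sign, dist=1).
Iteration 2: edges from {notify,sign} -> (sign, dist=2).
Iteration 3: no outgoing edges from {sign}; recursion stops.
SUM(dist) = 0 + 1 + 1 + 2 = 4.

4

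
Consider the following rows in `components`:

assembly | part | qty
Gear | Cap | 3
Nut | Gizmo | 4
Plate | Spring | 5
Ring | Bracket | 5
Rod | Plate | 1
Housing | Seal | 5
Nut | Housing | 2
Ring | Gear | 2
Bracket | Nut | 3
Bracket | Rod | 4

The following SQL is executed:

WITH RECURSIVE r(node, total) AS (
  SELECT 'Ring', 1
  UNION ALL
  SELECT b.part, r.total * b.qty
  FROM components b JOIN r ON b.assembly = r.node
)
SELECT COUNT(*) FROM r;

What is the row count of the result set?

11

Base: (Ring, total=1).
Iteration 1: components of {Ring} -> Bracket = 1*5 = 5, Gear = 1*2 = 2.
Iteration 2: components of {Bracket,Gear} -> Cap = 2*3 = 6, Nut = 5*3 = 15, Rod = 5*4 = 20.
Iteration 3: components of {Cap,Nut,Rod} -> Gizmo = 15*4 = 60, Housing = 15*2 = 30, Plate = 20*1 = 20.
Iteration 4: components of {Gizmo,Housing,Plate} -> Seal = 30*5 = 150, Spring = 20*5 = 100.
Iteration 5: no further components; recursion stops.
Total rows emitted: 11.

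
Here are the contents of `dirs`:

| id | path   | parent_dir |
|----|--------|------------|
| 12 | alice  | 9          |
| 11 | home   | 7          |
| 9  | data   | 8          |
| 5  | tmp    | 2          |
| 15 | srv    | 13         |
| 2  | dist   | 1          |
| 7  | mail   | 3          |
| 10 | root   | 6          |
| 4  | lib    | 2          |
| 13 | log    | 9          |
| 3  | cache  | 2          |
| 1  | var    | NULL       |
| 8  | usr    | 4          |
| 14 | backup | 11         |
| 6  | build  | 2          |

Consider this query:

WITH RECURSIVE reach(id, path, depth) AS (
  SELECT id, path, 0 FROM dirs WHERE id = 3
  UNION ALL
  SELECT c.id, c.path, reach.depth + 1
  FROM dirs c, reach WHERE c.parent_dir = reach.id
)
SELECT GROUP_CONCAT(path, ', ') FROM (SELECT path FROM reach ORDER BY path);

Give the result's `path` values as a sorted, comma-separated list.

Base: id=3 (cache) at depth 0.
Iteration 1: rows with parent_dir in {3} -> mail (id 7, depth 1).
Iteration 2: rows with parent_dir in {7} -> home (id 11, depth 2).
Iteration 3: rows with parent_dir in {11} -> backup (id 14, depth 3).
Iteration 4: no rows with parent_dir in {14}; recursion stops.

backup, cache, home, mail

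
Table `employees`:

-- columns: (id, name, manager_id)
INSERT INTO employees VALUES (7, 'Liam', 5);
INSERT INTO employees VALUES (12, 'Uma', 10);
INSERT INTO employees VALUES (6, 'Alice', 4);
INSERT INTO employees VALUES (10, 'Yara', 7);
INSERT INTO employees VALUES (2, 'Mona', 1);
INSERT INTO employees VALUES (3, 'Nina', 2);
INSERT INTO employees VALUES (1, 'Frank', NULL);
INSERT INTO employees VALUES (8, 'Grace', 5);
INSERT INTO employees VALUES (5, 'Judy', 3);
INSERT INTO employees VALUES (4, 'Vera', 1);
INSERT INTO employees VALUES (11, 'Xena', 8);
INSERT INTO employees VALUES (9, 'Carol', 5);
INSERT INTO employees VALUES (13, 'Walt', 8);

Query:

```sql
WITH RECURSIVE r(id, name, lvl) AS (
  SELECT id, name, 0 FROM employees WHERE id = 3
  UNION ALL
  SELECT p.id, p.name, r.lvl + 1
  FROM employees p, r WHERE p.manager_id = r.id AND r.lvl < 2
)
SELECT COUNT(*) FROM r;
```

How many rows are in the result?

5

Base: id=3 (Nina) at lvl 0.
Iteration 1: rows with manager_id in {3} -> Judy (id 5, lvl 1).
Iteration 2: rows with manager_id in {5} -> Liam (id 7, lvl 2), Grace (id 8, lvl 2), Carol (id 9, lvl 2).
Iteration 3: lvl < 2 fails for all current rows; recursion stops.
Total rows emitted: 5.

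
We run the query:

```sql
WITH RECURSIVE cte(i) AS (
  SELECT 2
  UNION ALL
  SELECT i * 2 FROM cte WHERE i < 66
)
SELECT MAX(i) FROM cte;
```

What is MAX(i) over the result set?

128

Base: i=2.
Iteration 1: 2 < 66 holds -> i = 2 * 2 = 4.
Iteration 2: 4 < 66 holds -> i = 4 * 2 = 8.
Iteration 3: 8 < 66 holds -> i = 8 * 2 = 16.
Iteration 4: 16 < 66 holds -> i = 16 * 2 = 32.
Iteration 5: 32 < 66 holds -> i = 32 * 2 = 64.
Iteration 6: 64 < 66 holds -> i = 64 * 2 = 128.
Iteration 7: 128 < 66 fails; recursion stops.
i values: 2, 4, 8, 16, 32, 64, 128; the maximum is 128.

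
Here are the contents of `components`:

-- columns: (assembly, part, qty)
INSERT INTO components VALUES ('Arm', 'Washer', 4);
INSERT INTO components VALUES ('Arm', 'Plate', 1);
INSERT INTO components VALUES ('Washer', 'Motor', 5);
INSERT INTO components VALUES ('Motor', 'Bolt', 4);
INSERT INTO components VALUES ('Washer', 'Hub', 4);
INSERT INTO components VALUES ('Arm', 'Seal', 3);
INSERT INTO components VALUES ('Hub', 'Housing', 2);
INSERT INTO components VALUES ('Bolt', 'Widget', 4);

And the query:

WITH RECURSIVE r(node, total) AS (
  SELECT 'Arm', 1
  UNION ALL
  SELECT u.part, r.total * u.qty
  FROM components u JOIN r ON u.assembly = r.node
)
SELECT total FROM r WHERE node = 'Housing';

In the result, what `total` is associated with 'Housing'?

Base: (Arm, total=1).
Iteration 1: components of {Arm} -> Plate = 1*1 = 1, Seal = 1*3 = 3, Washer = 1*4 = 4.
Iteration 2: components of {Plate,Seal,Washer} -> Hub = 4*4 = 16, Motor = 4*5 = 20.
Iteration 3: components of {Hub,Motor} -> Bolt = 20*4 = 80, Housing = 16*2 = 32.
Iteration 4: components of {Bolt,Housing} -> Widget = 80*4 = 320.
Iteration 5: no further components; recursion stops.

32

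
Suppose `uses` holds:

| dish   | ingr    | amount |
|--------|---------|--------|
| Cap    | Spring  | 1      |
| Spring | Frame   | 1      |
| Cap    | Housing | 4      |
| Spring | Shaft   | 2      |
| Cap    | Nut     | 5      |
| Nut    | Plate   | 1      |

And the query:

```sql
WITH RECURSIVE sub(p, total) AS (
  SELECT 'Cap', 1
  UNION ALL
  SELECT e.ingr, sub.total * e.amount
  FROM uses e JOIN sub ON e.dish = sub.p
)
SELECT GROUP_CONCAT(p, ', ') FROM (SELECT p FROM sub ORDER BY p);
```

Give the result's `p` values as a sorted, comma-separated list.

Base: (Cap, total=1).
Iteration 1: components of {Cap} -> Housing = 1*4 = 4, Nut = 1*5 = 5, Spring = 1*1 = 1.
Iteration 2: components of {Housing,Nut,Spring} -> Frame = 1*1 = 1, Plate = 5*1 = 5, Shaft = 1*2 = 2.
Iteration 3: no further components; recursion stops.

Cap, Frame, Housing, Nut, Plate, Shaft, Spring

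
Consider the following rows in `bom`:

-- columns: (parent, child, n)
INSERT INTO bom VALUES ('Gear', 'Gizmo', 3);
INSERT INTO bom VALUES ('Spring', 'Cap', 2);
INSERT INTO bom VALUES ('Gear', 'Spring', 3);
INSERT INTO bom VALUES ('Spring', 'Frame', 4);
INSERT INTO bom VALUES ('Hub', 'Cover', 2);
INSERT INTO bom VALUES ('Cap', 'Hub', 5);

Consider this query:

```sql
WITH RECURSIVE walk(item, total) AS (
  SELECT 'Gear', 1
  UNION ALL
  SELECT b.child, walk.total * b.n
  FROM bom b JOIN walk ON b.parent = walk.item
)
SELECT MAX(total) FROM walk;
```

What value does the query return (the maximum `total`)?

60

Base: (Gear, total=1).
Iteration 1: components of {Gear} -> Gizmo = 1*3 = 3, Spring = 1*3 = 3.
Iteration 2: components of {Gizmo,Spring} -> Cap = 3*2 = 6, Frame = 3*4 = 12.
Iteration 3: components of {Cap,Frame} -> Hub = 6*5 = 30.
Iteration 4: components of {Hub} -> Cover = 30*2 = 60.
Iteration 5: no further components; recursion stops.
total values: 1, 3, 3, 6, 12, 30, 60; the maximum is 60.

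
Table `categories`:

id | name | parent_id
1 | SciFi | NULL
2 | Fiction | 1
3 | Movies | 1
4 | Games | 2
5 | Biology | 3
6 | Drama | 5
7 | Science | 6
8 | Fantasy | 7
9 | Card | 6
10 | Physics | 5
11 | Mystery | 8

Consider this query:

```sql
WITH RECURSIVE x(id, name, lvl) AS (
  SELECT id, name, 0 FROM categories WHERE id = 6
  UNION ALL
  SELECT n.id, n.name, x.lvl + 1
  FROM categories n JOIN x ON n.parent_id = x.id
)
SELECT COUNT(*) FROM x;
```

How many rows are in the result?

5

Base: id=6 (Drama) at lvl 0.
Iteration 1: rows with parent_id in {6} -> Science (id 7, lvl 1), Card (id 9, lvl 1).
Iteration 2: rows with parent_id in {7,9} -> Fantasy (id 8, lvl 2).
Iteration 3: rows with parent_id in {8} -> Mystery (id 11, lvl 3).
Iteration 4: no rows with parent_id in {11}; recursion stops.
Total rows emitted: 5.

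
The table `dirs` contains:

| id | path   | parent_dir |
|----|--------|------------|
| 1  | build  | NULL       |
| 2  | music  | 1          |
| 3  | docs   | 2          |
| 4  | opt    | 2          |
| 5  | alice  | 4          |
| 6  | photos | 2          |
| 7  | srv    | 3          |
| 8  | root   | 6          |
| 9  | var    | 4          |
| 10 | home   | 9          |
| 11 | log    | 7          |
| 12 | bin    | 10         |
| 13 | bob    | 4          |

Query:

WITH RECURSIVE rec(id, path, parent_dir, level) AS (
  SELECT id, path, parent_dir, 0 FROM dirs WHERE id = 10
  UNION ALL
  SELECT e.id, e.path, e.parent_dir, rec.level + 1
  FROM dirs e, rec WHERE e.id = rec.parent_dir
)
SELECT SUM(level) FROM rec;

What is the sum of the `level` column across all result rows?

Base: id=10 (home), parent_dir=9, level 0.
Iteration 1: join on id=9 -> var (id 9, parent_dir=4, level 1).
Iteration 2: join on id=4 -> opt (id 4, parent_dir=2, level 2).
Iteration 3: join on id=2 -> music (id 2, parent_dir=1, level 3).
Iteration 4: join on id=1 -> build (id 1, parent_dir=NULL, level 4).
Iteration 5: parent_dir is NULL; no match; recursion stops.
SUM(level) = 0 + 1 + 2 + 3 + 4 = 10.

10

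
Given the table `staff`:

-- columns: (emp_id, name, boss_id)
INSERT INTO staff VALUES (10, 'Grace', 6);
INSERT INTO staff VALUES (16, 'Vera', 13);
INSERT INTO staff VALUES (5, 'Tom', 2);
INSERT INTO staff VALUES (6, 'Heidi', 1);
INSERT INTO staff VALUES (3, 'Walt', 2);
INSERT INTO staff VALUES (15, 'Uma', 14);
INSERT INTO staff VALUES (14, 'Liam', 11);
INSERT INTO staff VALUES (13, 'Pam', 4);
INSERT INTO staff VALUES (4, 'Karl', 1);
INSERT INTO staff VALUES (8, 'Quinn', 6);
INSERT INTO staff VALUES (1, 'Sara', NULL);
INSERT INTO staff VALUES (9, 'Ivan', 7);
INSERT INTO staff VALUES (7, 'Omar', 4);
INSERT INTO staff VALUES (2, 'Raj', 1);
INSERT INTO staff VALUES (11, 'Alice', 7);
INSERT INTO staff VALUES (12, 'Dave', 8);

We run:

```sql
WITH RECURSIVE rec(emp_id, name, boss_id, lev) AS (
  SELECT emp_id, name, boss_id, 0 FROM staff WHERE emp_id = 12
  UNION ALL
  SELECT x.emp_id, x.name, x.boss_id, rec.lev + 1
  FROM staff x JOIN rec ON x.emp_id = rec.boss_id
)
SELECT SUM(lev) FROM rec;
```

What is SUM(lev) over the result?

6

Base: emp_id=12 (Dave), boss_id=8, lev 0.
Iteration 1: join on emp_id=8 -> Quinn (id 8, boss_id=6, lev 1).
Iteration 2: join on emp_id=6 -> Heidi (id 6, boss_id=1, lev 2).
Iteration 3: join on emp_id=1 -> Sara (id 1, boss_id=NULL, lev 3).
Iteration 4: boss_id is NULL; no match; recursion stops.
SUM(lev) = 0 + 1 + 2 + 3 = 6.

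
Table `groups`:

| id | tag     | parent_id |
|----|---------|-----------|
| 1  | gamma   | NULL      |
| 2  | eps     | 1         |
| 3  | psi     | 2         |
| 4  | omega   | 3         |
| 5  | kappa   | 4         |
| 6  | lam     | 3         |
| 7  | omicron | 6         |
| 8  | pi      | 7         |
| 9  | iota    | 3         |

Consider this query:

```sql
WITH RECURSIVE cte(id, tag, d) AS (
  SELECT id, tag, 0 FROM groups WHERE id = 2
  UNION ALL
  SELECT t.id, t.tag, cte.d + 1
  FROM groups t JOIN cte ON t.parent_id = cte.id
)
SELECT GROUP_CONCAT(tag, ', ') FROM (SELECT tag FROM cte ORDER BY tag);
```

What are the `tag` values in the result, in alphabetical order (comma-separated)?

eps, iota, kappa, lam, omega, omicron, pi, psi

Base: id=2 (eps) at d 0.
Iteration 1: rows with parent_id in {2} -> psi (id 3, d 1).
Iteration 2: rows with parent_id in {3} -> omega (id 4, d 2), lam (id 6, d 2), iota (id 9, d 2).
Iteration 3: rows with parent_id in {4,6,9} -> kappa (id 5, d 3), omicron (id 7, d 3).
Iteration 4: rows with parent_id in {5,7} -> pi (id 8, d 4).
Iteration 5: no rows with parent_id in {8}; recursion stops.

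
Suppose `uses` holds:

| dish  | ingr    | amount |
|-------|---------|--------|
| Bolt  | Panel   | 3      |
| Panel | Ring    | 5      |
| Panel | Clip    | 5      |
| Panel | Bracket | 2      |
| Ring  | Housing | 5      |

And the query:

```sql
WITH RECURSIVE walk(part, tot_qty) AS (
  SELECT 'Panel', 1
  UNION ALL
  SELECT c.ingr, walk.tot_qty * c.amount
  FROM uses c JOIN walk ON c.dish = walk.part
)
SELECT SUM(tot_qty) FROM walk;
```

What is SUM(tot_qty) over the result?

Base: (Panel, tot_qty=1).
Iteration 1: components of {Panel} -> Bracket = 1*2 = 2, Clip = 1*5 = 5, Ring = 1*5 = 5.
Iteration 2: components of {Bracket,Clip,Ring} -> Housing = 5*5 = 25.
Iteration 3: no further components; recursion stops.
SUM(tot_qty) = 1 + 5 + 5 + 2 + 25 = 38.

38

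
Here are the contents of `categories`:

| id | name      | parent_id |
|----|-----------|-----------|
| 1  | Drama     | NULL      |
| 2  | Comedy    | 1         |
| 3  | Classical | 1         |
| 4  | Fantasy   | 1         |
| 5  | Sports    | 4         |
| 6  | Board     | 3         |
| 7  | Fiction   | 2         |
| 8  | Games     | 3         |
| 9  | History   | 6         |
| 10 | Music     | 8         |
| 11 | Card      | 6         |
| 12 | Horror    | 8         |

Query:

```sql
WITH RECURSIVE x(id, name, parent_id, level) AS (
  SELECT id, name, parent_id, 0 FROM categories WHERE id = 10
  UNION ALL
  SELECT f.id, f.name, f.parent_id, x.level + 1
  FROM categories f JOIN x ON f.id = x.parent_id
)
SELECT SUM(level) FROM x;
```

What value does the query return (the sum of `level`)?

Base: id=10 (Music), parent_id=8, level 0.
Iteration 1: join on id=8 -> Games (id 8, parent_id=3, level 1).
Iteration 2: join on id=3 -> Classical (id 3, parent_id=1, level 2).
Iteration 3: join on id=1 -> Drama (id 1, parent_id=NULL, level 3).
Iteration 4: parent_id is NULL; no match; recursion stops.
SUM(level) = 0 + 1 + 2 + 3 = 6.

6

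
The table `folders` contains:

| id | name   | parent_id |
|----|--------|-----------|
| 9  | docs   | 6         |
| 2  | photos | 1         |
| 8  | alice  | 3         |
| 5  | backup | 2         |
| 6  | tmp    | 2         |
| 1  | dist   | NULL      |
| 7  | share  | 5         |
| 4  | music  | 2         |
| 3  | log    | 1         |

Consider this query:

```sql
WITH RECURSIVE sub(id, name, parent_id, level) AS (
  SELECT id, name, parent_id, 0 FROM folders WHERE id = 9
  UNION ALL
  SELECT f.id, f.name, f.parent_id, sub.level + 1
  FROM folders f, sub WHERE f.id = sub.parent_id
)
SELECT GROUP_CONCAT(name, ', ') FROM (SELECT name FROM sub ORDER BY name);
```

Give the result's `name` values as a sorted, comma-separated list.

dist, docs, photos, tmp

Base: id=9 (docs), parent_id=6, level 0.
Iteration 1: join on id=6 -> tmp (id 6, parent_id=2, level 1).
Iteration 2: join on id=2 -> photos (id 2, parent_id=1, level 2).
Iteration 3: join on id=1 -> dist (id 1, parent_id=NULL, level 3).
Iteration 4: parent_id is NULL; no match; recursion stops.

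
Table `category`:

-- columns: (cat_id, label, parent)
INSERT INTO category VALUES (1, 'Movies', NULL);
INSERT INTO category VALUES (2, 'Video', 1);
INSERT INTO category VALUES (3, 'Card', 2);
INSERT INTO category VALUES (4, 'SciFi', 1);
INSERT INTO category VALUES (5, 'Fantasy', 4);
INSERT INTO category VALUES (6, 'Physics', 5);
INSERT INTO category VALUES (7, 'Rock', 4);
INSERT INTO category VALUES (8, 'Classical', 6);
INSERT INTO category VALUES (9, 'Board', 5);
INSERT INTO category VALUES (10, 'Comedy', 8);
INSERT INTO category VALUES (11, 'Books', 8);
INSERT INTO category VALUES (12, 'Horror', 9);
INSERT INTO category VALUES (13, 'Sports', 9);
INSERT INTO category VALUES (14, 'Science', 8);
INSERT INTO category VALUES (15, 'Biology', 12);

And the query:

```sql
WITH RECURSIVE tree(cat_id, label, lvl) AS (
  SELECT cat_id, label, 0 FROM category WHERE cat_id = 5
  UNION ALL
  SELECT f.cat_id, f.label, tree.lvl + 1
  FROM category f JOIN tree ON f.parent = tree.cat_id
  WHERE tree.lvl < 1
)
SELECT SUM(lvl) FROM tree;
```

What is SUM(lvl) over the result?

Base: cat_id=5 (Fantasy) at lvl 0.
Iteration 1: rows with parent in {5} -> Physics (id 6, lvl 1), Board (id 9, lvl 1).
Iteration 2: lvl < 1 fails for all current rows; recursion stops.
SUM(lvl) = 0 + 1 + 1 = 2.

2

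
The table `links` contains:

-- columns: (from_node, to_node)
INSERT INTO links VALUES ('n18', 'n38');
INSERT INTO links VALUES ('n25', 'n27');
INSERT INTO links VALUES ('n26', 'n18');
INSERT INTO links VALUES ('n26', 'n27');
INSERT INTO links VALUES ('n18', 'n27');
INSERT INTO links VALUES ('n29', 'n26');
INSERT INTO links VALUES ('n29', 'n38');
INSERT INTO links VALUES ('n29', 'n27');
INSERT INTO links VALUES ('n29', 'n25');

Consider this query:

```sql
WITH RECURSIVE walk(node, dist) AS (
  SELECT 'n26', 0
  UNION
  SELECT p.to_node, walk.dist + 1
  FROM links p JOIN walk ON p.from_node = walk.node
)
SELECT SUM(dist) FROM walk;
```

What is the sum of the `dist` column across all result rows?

Base: (n26, dist=0).
Iteration 1: edges from {n26} -> (n18, dist=1), (n27, dist=1).
Iteration 2: edges from {n18,n27} -> (n27, dist=2), (n38, dist=2).
Iteration 3: no outgoing edges from {n27,n38}; recursion stops.
SUM(dist) = 0 + 1 + 1 + 2 + 2 = 6.

6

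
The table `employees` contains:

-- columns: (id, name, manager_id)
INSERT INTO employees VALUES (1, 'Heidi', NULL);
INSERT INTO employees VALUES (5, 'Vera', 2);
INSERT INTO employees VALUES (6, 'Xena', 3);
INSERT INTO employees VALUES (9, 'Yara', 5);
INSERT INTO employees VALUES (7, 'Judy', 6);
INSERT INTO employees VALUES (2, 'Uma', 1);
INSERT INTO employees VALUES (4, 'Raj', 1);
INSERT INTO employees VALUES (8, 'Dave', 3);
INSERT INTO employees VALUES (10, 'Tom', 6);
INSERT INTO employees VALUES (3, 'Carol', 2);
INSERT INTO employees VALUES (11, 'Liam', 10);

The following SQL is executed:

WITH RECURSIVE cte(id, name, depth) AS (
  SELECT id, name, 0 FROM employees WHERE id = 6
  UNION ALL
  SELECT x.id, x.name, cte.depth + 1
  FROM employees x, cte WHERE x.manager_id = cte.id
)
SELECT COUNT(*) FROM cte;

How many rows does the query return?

4

Base: id=6 (Xena) at depth 0.
Iteration 1: rows with manager_id in {6} -> Judy (id 7, depth 1), Tom (id 10, depth 1).
Iteration 2: rows with manager_id in {7,10} -> Liam (id 11, depth 2).
Iteration 3: no rows with manager_id in {11}; recursion stops.
Total rows emitted: 4.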